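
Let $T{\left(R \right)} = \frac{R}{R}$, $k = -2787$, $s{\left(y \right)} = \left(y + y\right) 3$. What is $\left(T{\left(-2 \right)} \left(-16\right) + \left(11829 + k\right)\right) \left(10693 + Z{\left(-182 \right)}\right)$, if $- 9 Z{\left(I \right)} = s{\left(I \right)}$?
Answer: $\frac{292830518}{3} \approx 9.761 \cdot 10^{7}$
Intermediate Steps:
$s{\left(y \right)} = 6 y$ ($s{\left(y \right)} = 2 y 3 = 6 y$)
$Z{\left(I \right)} = - \frac{2 I}{3}$ ($Z{\left(I \right)} = - \frac{6 I}{9} = - \frac{2 I}{3}$)
$T{\left(R \right)} = 1$
$\left(T{\left(-2 \right)} \left(-16\right) + \left(11829 + k\right)\right) \left(10693 + Z{\left(-182 \right)}\right) = \left(1 \left(-16\right) + \left(11829 - 2787\right)\right) \left(10693 - - \frac{364}{3}\right) = \left(-16 + 9042\right) \left(10693 + \frac{364}{3}\right) = 9026 \cdot \frac{32443}{3} = \frac{292830518}{3}$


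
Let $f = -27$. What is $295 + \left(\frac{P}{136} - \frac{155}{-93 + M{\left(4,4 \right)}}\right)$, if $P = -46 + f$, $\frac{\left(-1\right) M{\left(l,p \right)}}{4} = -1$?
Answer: $\frac{3585263}{12104} \approx 296.2$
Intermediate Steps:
$M{\left(l,p \right)} = 4$ ($M{\left(l,p \right)} = \left(-4\right) \left(-1\right) = 4$)
$P = -73$ ($P = -46 - 27 = -73$)
$295 + \left(\frac{P}{136} - \frac{155}{-93 + M{\left(4,4 \right)}}\right) = 295 - \left(\frac{73}{136} + \frac{155}{-93 + 4}\right) = 295 - \left(\frac{73}{136} + \frac{155}{-89}\right) = 295 - - \frac{14583}{12104} = 295 + \left(- \frac{73}{136} + \frac{155}{89}\right) = 295 + \frac{14583}{12104} = \frac{3585263}{12104}$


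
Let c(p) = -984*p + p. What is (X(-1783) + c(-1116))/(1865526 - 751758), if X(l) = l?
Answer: 1095245/1113768 ≈ 0.98337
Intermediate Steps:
c(p) = -983*p
(X(-1783) + c(-1116))/(1865526 - 751758) = (-1783 - 983*(-1116))/(1865526 - 751758) = (-1783 + 1097028)/1113768 = 1095245*(1/1113768) = 1095245/1113768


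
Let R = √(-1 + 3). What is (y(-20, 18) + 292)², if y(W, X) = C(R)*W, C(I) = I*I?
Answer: 63504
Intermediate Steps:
R = √2 ≈ 1.4142
C(I) = I²
y(W, X) = 2*W (y(W, X) = (√2)²*W = 2*W)
(y(-20, 18) + 292)² = (2*(-20) + 292)² = (-40 + 292)² = 252² = 63504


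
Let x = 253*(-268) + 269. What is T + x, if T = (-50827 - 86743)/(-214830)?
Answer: -1450840648/21483 ≈ -67534.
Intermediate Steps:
T = 13757/21483 (T = -137570*(-1/214830) = 13757/21483 ≈ 0.64037)
x = -67535 (x = -67804 + 269 = -67535)
T + x = 13757/21483 - 67535 = -1450840648/21483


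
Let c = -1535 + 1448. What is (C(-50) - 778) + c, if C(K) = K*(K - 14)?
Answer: 2335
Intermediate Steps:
c = -87
C(K) = K*(-14 + K)
(C(-50) - 778) + c = (-50*(-14 - 50) - 778) - 87 = (-50*(-64) - 778) - 87 = (3200 - 778) - 87 = 2422 - 87 = 2335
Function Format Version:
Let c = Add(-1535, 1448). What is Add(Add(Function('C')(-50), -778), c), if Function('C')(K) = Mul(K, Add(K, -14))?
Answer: 2335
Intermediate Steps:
c = -87
Function('C')(K) = Mul(K, Add(-14, K))
Add(Add(Function('C')(-50), -778), c) = Add(Add(Mul(-50, Add(-14, -50)), -778), -87) = Add(Add(Mul(-50, -64), -778), -87) = Add(Add(3200, -778), -87) = Add(2422, -87) = 2335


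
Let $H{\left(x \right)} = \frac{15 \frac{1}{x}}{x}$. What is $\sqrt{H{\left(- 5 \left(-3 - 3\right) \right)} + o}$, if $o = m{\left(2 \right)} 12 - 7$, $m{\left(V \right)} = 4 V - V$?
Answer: $\frac{\sqrt{58515}}{30} \approx 8.0633$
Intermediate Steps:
$m{\left(V \right)} = 3 V$
$H{\left(x \right)} = \frac{15}{x^{2}}$
$o = 65$ ($o = 3 \cdot 2 \cdot 12 - 7 = 6 \cdot 12 - 7 = 72 - 7 = 65$)
$\sqrt{H{\left(- 5 \left(-3 - 3\right) \right)} + o} = \sqrt{\frac{15}{25 \left(-3 - 3\right)^{2}} + 65} = \sqrt{\frac{15}{900} + 65} = \sqrt{15 \cdot \frac{1}{900} + 65} = \sqrt{\frac{1}{60} + 65} = \sqrt{\frac{3901}{60}} = \frac{\sqrt{58515}}{30}$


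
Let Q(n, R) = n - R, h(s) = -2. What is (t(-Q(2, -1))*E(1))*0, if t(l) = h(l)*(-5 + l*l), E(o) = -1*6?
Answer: 0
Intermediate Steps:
E(o) = -6
t(l) = 10 - 2*l**2 (t(l) = -2*(-5 + l*l) = -2*(-5 + l**2) = 10 - 2*l**2)
(t(-Q(2, -1))*E(1))*0 = ((10 - 2*(2 - 1*(-1))**2)*(-6))*0 = ((10 - 2*(2 + 1)**2)*(-6))*0 = ((10 - 2*(-1*3)**2)*(-6))*0 = ((10 - 2*(-3)**2)*(-6))*0 = ((10 - 2*9)*(-6))*0 = ((10 - 18)*(-6))*0 = -8*(-6)*0 = 48*0 = 0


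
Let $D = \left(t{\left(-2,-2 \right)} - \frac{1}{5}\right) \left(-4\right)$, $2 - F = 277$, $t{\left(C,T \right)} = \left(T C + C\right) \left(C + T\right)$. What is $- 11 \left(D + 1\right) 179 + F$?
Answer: $- \frac{334136}{5} \approx -66827.0$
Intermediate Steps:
$t{\left(C,T \right)} = \left(C + T\right) \left(C + C T\right)$ ($t{\left(C,T \right)} = \left(C T + C\right) \left(C + T\right) = \left(C + C T\right) \left(C + T\right) = \left(C + T\right) \left(C + C T\right)$)
$F = -275$ ($F = 2 - 277 = -275$)
$D = \frac{164}{5}$ ($D = \left(- 2 \left(-2 - 2 + \left(-2\right)^{2} - -4\right) - \frac{1}{5}\right) \left(-4\right) = \left(- 2 \left(-2 - 2 + 4 + 4\right) - \frac{1}{5}\right) \left(-4\right) = \left(\left(-2\right) 4 - \frac{1}{5}\right) \left(-4\right) = \left(-8 - \frac{1}{5}\right) \left(-4\right) = \left(- \frac{41}{5}\right) \left(-4\right) = \frac{164}{5} \approx 32.8$)
$- 11 \left(D + 1\right) 179 + F = - 11 \left(\frac{164}{5} + 1\right) 179 - 275 = \left(-11\right) \frac{169}{5} \cdot 179 - 275 = \left(- \frac{1859}{5}\right) 179 - 275 = - \frac{332761}{5} - 275 = - \frac{334136}{5}$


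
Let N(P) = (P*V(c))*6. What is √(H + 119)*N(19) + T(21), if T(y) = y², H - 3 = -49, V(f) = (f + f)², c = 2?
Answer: 441 + 1824*√73 ≈ 16025.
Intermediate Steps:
V(f) = 4*f² (V(f) = (2*f)² = 4*f²)
H = -46 (H = 3 - 49 = -46)
N(P) = 96*P (N(P) = (P*(4*2²))*6 = (P*(4*4))*6 = (P*16)*6 = (16*P)*6 = 96*P)
√(H + 119)*N(19) + T(21) = √(-46 + 119)*(96*19) + 21² = √73*1824 + 441 = 1824*√73 + 441 = 441 + 1824*√73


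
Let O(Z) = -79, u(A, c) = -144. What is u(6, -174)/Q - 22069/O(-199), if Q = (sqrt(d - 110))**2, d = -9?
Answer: 2637587/9401 ≈ 280.56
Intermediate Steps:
Q = -119 (Q = (sqrt(-9 - 110))**2 = (sqrt(-119))**2 = (I*sqrt(119))**2 = -119)
u(6, -174)/Q - 22069/O(-199) = -144/(-119) - 22069/(-79) = -144*(-1/119) - 22069*(-1/79) = 144/119 + 22069/79 = 2637587/9401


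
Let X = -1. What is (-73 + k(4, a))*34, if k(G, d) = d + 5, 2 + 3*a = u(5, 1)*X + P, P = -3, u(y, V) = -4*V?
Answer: -6970/3 ≈ -2323.3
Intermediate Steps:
a = -1/3 (a = -2/3 + (-4*1*(-1) - 3)/3 = -2/3 + (-4*(-1) - 3)/3 = -2/3 + (4 - 3)/3 = -2/3 + (1/3)*1 = -2/3 + 1/3 = -1/3 ≈ -0.33333)
k(G, d) = 5 + d
(-73 + k(4, a))*34 = (-73 + (5 - 1/3))*34 = (-73 + 14/3)*34 = -205/3*34 = -6970/3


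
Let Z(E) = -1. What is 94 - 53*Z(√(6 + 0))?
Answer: 147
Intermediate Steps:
94 - 53*Z(√(6 + 0)) = 94 - 53*(-1) = 94 + 53 = 147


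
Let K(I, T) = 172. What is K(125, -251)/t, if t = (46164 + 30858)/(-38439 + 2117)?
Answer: -283972/3501 ≈ -81.112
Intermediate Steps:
t = -3501/1651 (t = 77022/(-36322) = 77022*(-1/36322) = -3501/1651 ≈ -2.1205)
K(125, -251)/t = 172/(-3501/1651) = 172*(-1651/3501) = -283972/3501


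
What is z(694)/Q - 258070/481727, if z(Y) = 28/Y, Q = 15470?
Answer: -98952588723/184710992245 ≈ -0.53572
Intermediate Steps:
z(694)/Q - 258070/481727 = (28/694)/15470 - 258070/481727 = (28*(1/694))*(1/15470) - 258070*1/481727 = (14/347)*(1/15470) - 258070/481727 = 1/383435 - 258070/481727 = -98952588723/184710992245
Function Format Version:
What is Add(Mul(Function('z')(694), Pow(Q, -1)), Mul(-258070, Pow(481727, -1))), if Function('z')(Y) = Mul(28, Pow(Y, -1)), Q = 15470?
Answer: Rational(-98952588723, 184710992245) ≈ -0.53572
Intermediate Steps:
Add(Mul(Function('z')(694), Pow(Q, -1)), Mul(-258070, Pow(481727, -1))) = Add(Mul(Mul(28, Pow(694, -1)), Pow(15470, -1)), Mul(-258070, Pow(481727, -1))) = Add(Mul(Mul(28, Rational(1, 694)), Rational(1, 15470)), Mul(-258070, Rational(1, 481727))) = Add(Mul(Rational(14, 347), Rational(1, 15470)), Rational(-258070, 481727)) = Add(Rational(1, 383435), Rational(-258070, 481727)) = Rational(-98952588723, 184710992245)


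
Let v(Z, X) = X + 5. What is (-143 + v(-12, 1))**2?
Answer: 18769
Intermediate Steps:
v(Z, X) = 5 + X
(-143 + v(-12, 1))**2 = (-143 + (5 + 1))**2 = (-143 + 6)**2 = (-137)**2 = 18769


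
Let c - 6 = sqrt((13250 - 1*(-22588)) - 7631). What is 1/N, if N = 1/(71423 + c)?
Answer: 71429 + sqrt(28207) ≈ 71597.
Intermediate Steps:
c = 6 + sqrt(28207) (c = 6 + sqrt((13250 - 1*(-22588)) - 7631) = 6 + sqrt((13250 + 22588) - 7631) = 6 + sqrt(35838 - 7631) = 6 + sqrt(28207) ≈ 173.95)
N = 1/(71429 + sqrt(28207)) (N = 1/(71423 + (6 + sqrt(28207))) = 1/(71429 + sqrt(28207)) ≈ 1.3967e-5)
1/N = 1/(71429/5102073834 - sqrt(28207)/5102073834)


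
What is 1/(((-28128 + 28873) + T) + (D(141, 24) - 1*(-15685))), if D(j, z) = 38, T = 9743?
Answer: 1/26211 ≈ 3.8152e-5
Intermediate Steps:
1/(((-28128 + 28873) + T) + (D(141, 24) - 1*(-15685))) = 1/(((-28128 + 28873) + 9743) + (38 - 1*(-15685))) = 1/((745 + 9743) + (38 + 15685)) = 1/(10488 + 15723) = 1/26211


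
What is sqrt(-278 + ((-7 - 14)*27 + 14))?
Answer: I*sqrt(831) ≈ 28.827*I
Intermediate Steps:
sqrt(-278 + ((-7 - 14)*27 + 14)) = sqrt(-278 + (-21*27 + 14)) = sqrt(-278 + (-567 + 14)) = sqrt(-278 - 553) = sqrt(-831) = I*sqrt(831)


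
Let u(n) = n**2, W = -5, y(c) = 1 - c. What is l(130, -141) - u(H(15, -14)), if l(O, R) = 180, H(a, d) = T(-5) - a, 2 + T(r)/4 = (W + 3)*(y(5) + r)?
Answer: -2221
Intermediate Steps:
T(r) = 24 - 8*r (T(r) = -8 + 4*((-5 + 3)*((1 - 1*5) + r)) = -8 + 4*(-2*((1 - 5) + r)) = -8 + 4*(-2*(-4 + r)) = -8 + 4*(8 - 2*r) = -8 + (32 - 8*r) = 24 - 8*r)
H(a, d) = 64 - a (H(a, d) = (24 - 8*(-5)) - a = (24 + 40) - a = 64 - a)
l(130, -141) - u(H(15, -14)) = 180 - (64 - 1*15)**2 = 180 - (64 - 15)**2 = 180 - 1*49**2 = 180 - 1*2401 = 180 - 2401 = -2221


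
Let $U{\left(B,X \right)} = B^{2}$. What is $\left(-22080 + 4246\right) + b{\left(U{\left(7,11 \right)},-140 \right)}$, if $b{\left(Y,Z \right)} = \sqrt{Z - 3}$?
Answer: $-17834 + i \sqrt{143} \approx -17834.0 + 11.958 i$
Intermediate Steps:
$b{\left(Y,Z \right)} = \sqrt{-3 + Z}$
$\left(-22080 + 4246\right) + b{\left(U{\left(7,11 \right)},-140 \right)} = \left(-22080 + 4246\right) + \sqrt{-3 - 140} = -17834 + \sqrt{-143} = -17834 + i \sqrt{143}$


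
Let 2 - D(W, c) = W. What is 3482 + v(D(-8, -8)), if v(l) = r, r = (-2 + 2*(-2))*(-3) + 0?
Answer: 3500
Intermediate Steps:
D(W, c) = 2 - W
r = 18 (r = (-2 - 4)*(-3) + 0 = -6*(-3) + 0 = 18 + 0 = 18)
v(l) = 18
3482 + v(D(-8, -8)) = 3482 + 18 = 3500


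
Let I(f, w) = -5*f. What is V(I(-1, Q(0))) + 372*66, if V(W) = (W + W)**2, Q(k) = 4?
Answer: 24652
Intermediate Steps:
V(W) = 4*W**2 (V(W) = (2*W)**2 = 4*W**2)
V(I(-1, Q(0))) + 372*66 = 4*(-5*(-1))**2 + 372*66 = 4*5**2 + 24552 = 4*25 + 24552 = 100 + 24552 = 24652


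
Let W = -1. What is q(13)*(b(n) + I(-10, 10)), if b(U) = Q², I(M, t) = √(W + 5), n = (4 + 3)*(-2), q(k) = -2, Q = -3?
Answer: -22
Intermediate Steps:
n = -14 (n = 7*(-2) = -14)
I(M, t) = 2 (I(M, t) = √(-1 + 5) = √4 = 2)
b(U) = 9 (b(U) = (-3)² = 9)
q(13)*(b(n) + I(-10, 10)) = -2*(9 + 2) = -2*11 = -22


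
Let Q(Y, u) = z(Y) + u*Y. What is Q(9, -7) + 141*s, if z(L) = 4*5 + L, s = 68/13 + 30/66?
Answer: 109771/143 ≈ 767.63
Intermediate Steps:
s = 813/143 (s = 68*(1/13) + 30*(1/66) = 68/13 + 5/11 = 813/143 ≈ 5.6853)
z(L) = 20 + L
Q(Y, u) = 20 + Y + Y*u (Q(Y, u) = (20 + Y) + u*Y = (20 + Y) + Y*u = 20 + Y + Y*u)
Q(9, -7) + 141*s = (20 + 9 + 9*(-7)) + 141*(813/143) = (20 + 9 - 63) + 114633/143 = -34 + 114633/143 = 109771/143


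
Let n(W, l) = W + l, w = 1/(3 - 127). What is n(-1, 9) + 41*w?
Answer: 951/124 ≈ 7.6694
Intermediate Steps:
w = -1/124 (w = 1/(-124) = -1/124 ≈ -0.0080645)
n(-1, 9) + 41*w = (-1 + 9) + 41*(-1/124) = 8 - 41/124 = 951/124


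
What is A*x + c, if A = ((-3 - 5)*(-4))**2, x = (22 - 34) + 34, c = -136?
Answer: 22392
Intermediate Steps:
x = 22 (x = -12 + 34 = 22)
A = 1024 (A = (-8*(-4))**2 = 32**2 = 1024)
A*x + c = 1024*22 - 136 = 22528 - 136 = 22392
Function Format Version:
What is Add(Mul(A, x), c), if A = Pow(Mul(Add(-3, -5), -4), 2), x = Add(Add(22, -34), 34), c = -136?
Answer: 22392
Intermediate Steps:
x = 22 (x = Add(-12, 34) = 22)
A = 1024 (A = Pow(Mul(-8, -4), 2) = Pow(32, 2) = 1024)
Add(Mul(A, x), c) = Add(Mul(1024, 22), -136) = Add(22528, -136) = 22392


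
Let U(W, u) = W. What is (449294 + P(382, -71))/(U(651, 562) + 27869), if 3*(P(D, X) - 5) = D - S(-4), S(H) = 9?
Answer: 134827/8556 ≈ 15.758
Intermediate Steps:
P(D, X) = 2 + D/3 (P(D, X) = 5 + (D - 1*9)/3 = 5 + (D - 9)/3 = 5 + (-9 + D)/3 = 5 + (-3 + D/3) = 2 + D/3)
(449294 + P(382, -71))/(U(651, 562) + 27869) = (449294 + (2 + (⅓)*382))/(651 + 27869) = (449294 + (2 + 382/3))/28520 = (449294 + 388/3)*(1/28520) = (1348270/3)*(1/28520) = 134827/8556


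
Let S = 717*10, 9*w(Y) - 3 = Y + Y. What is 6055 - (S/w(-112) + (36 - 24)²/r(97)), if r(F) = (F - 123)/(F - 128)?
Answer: 1364741/221 ≈ 6175.3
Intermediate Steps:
r(F) = (-123 + F)/(-128 + F)
w(Y) = ⅓ + 2*Y/9 (w(Y) = ⅓ + (Y + Y)/9 = ⅓ + (2*Y)/9 = ⅓ + 2*Y/9)
S = 7170
6055 - (S/w(-112) + (36 - 24)²/r(97)) = 6055 - (7170/(⅓ + (2/9)*(-112)) + (36 - 24)²/(((-123 + 97)/(-128 + 97)))) = 6055 - (7170/(⅓ - 224/9) + 12²/((-26/(-31)))) = 6055 - (7170/(-221/9) + 144/((-1/31*(-26)))) = 6055 - (7170*(-9/221) + 144/(26/31)) = 6055 - (-64530/221 + 144*(31/26)) = 6055 - (-64530/221 + 2232/13) = 6055 - 1*(-26586/221) = 6055 + 26586/221 = 1364741/221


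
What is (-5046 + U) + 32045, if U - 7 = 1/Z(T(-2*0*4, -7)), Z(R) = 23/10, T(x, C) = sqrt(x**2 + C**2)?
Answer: 621148/23 ≈ 27006.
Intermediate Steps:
T(x, C) = sqrt(C**2 + x**2)
Z(R) = 23/10 (Z(R) = 23*(1/10) = 23/10)
U = 171/23 (U = 7 + 1/(23/10) = 7 + 10/23 = 171/23 ≈ 7.4348)
(-5046 + U) + 32045 = (-5046 + 171/23) + 32045 = -115887/23 + 32045 = 621148/23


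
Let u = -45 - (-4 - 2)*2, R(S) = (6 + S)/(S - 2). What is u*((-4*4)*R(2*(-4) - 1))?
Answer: 144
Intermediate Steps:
R(S) = (6 + S)/(-2 + S)
u = -33 (u = -45 - (-6)*2 = -45 - 1*(-12) = -45 + 12 = -33)
u*((-4*4)*R(2*(-4) - 1)) = -33*(-4*4)*(6 + (2*(-4) - 1))/(-2 + (2*(-4) - 1)) = -(-528)*(6 + (-8 - 1))/(-2 + (-8 - 1)) = -(-528)*(6 - 9)/(-2 - 9) = -(-528)*-3/(-11) = -(-528)*(-1/11*(-3)) = -(-528)*3/11 = -33*(-48/11) = 144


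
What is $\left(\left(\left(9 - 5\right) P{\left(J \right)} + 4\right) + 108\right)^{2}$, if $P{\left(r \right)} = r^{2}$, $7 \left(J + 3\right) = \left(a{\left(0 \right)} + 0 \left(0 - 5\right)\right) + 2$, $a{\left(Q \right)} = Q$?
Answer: $\frac{48052624}{2401} \approx 20014.0$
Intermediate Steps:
$J = - \frac{19}{7}$ ($J = -3 + \frac{\left(0 + 0 \left(0 - 5\right)\right) + 2}{7} = -3 + \frac{\left(0 + 0 \left(-5\right)\right) + 2}{7} = -3 + \frac{\left(0 + 0\right) + 2}{7} = -3 + \frac{0 + 2}{7} = -3 + \frac{1}{7} \cdot 2 = -3 + \frac{2}{7} = - \frac{19}{7} \approx -2.7143$)
$\left(\left(\left(9 - 5\right) P{\left(J \right)} + 4\right) + 108\right)^{2} = \left(\left(\left(9 - 5\right) \left(- \frac{19}{7}\right)^{2} + 4\right) + 108\right)^{2} = \left(\left(\left(9 - 5\right) \frac{361}{49} + 4\right) + 108\right)^{2} = \left(\left(4 \cdot \frac{361}{49} + 4\right) + 108\right)^{2} = \left(\left(\frac{1444}{49} + 4\right) + 108\right)^{2} = \left(\frac{1640}{49} + 108\right)^{2} = \left(\frac{6932}{49}\right)^{2} = \frac{48052624}{2401}$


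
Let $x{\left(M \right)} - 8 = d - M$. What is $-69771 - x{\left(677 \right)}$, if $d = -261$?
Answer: $-68841$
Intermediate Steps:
$x{\left(M \right)} = -253 - M$ ($x{\left(M \right)} = 8 - \left(261 + M\right) = -253 - M$)
$-69771 - x{\left(677 \right)} = -69771 - \left(-253 - 677\right) = -69771 - -930 = -69771 + 930 = -68841$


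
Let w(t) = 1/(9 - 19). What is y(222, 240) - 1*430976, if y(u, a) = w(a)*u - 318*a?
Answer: -2536591/5 ≈ -5.0732e+5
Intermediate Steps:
w(t) = -⅒ (w(t) = 1/(-10) = -⅒)
y(u, a) = -318*a - u/10 (y(u, a) = -u/10 - 318*a = -318*a - u/10)
y(222, 240) - 1*430976 = (-318*240 - ⅒*222) - 1*430976 = (-76320 - 111/5) - 430976 = -381711/5 - 430976 = -2536591/5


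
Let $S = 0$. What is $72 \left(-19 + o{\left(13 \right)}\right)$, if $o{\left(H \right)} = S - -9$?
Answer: $-720$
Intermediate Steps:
$o{\left(H \right)} = 9$ ($o{\left(H \right)} = 0 - -9 = 0 + 9 = 9$)
$72 \left(-19 + o{\left(13 \right)}\right) = 72 \left(-19 + 9\right) = 72 \left(-10\right) = -720$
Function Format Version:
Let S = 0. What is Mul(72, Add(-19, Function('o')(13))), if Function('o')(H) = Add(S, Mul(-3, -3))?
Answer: -720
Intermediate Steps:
Function('o')(H) = 9 (Function('o')(H) = Add(0, Mul(-3, -3)) = Add(0, 9) = 9)
Mul(72, Add(-19, Function('o')(13))) = Mul(72, Add(-19, 9)) = Mul(72, -10) = -720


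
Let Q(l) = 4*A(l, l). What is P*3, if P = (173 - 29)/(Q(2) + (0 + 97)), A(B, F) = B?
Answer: 144/35 ≈ 4.1143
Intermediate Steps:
Q(l) = 4*l
P = 48/35 (P = (173 - 29)/(4*2 + (0 + 97)) = 144/(8 + 97) = 144/105 = 144*(1/105) = 48/35 ≈ 1.3714)
P*3 = (48/35)*3 = 144/35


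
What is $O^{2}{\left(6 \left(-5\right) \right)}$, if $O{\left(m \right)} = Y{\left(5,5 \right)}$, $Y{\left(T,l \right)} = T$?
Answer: $25$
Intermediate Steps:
$O{\left(m \right)} = 5$
$O^{2}{\left(6 \left(-5\right) \right)} = 5^{2} = 25$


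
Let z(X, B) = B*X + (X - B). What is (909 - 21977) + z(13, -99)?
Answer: -22243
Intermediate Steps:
z(X, B) = X - B + B*X
(909 - 21977) + z(13, -99) = (909 - 21977) + (13 - 1*(-99) - 99*13) = -21068 + (13 + 99 - 1287) = -21068 - 1175 = -22243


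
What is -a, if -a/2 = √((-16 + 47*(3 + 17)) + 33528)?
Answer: 12*√957 ≈ 371.23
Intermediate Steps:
a = -12*√957 (a = -2*√((-16 + 47*(3 + 17)) + 33528) = -2*√((-16 + 47*20) + 33528) = -2*√((-16 + 940) + 33528) = -2*√(924 + 33528) = -12*√957 ≈ -371.23)
-a = -(-12)*√957 = 12*√957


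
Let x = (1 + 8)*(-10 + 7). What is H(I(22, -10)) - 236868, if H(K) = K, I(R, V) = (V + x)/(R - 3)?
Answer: -4500529/19 ≈ -2.3687e+5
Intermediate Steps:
x = -27 (x = 9*(-3) = -27)
I(R, V) = (-27 + V)/(-3 + R) (I(R, V) = (V - 27)/(R - 3) = (-27 + V)/(-3 + R))
H(I(22, -10)) - 236868 = (-27 - 10)/(-3 + 22) - 236868 = -37/19 - 236868 = -4500529/19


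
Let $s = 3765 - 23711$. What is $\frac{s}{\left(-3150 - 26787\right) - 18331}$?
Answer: $\frac{9973}{24134} \approx 0.41323$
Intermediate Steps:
$s = -19946$ ($s = 3765 - 23711 = -19946$)
$\frac{s}{\left(-3150 - 26787\right) - 18331} = - \frac{19946}{\left(-3150 - 26787\right) - 18331} = - \frac{19946}{-29937 - 18331} = - \frac{19946}{-48268} = \left(-19946\right) \left(- \frac{1}{48268}\right) = \frac{9973}{24134}$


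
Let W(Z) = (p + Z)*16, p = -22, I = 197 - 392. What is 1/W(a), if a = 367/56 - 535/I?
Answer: -273/55486 ≈ -0.0049202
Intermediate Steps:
I = -195
a = 20305/2184 (a = 367/56 - 535/(-195) = 367*(1/56) - 535*(-1/195) = 367/56 + 107/39 = 20305/2184 ≈ 9.2972)
W(Z) = -352 + 16*Z (W(Z) = (-22 + Z)*16 = -352 + 16*Z)
1/W(a) = 1/(-352 + 16*(20305/2184)) = 1/(-352 + 40610/273) = 1/(-55486/273) = -273/55486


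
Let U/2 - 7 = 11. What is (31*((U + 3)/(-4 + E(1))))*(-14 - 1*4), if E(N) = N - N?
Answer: 10881/2 ≈ 5440.5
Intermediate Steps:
U = 36 (U = 14 + 2*11 = 14 + 22 = 36)
E(N) = 0
(31*((U + 3)/(-4 + E(1))))*(-14 - 1*4) = (31*((36 + 3)/(-4 + 0)))*(-14 - 1*4) = (31*(39/(-4)))*(-14 - 4) = (31*(39*(-1/4)))*(-18) = (31*(-39/4))*(-18) = -1209/4*(-18) = 10881/2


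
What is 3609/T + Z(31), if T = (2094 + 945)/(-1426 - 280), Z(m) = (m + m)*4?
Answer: -1801094/1013 ≈ -1778.0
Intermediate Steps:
Z(m) = 8*m (Z(m) = (2*m)*4 = 8*m)
T = -3039/1706 (T = 3039/(-1706) = 3039*(-1/1706) = -3039/1706 ≈ -1.7814)
3609/T + Z(31) = 3609/(-3039/1706) + 8*31 = 3609*(-1706/3039) + 248 = -2052318/1013 + 248 = -1801094/1013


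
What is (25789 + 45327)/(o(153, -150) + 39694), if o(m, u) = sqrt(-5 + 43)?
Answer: 1411439252/787806799 - 35558*sqrt(38)/787806799 ≈ 1.7913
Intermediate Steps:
o(m, u) = sqrt(38)
(25789 + 45327)/(o(153, -150) + 39694) = (25789 + 45327)/(sqrt(38) + 39694) = 71116/(39694 + sqrt(38))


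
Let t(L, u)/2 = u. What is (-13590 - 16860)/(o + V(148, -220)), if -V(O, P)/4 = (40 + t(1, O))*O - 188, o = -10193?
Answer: 10150/69451 ≈ 0.14615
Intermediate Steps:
t(L, u) = 2*u
V(O, P) = 752 - 4*O*(40 + 2*O) (V(O, P) = -4*((40 + 2*O)*O - 188) = -4*(O*(40 + 2*O) - 188) = -4*(-188 + O*(40 + 2*O)) = 752 - 4*O*(40 + 2*O))
(-13590 - 16860)/(o + V(148, -220)) = (-13590 - 16860)/(-10193 + (752 - 160*148 - 8*148²)) = -30450/(-10193 + (752 - 23680 - 8*21904)) = -30450/(-10193 + (752 - 23680 - 175232)) = -30450/(-10193 - 198160) = -30450/(-208353) = -30450*(-1/208353) = 10150/69451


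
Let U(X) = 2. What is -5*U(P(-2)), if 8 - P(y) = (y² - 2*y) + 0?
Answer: -10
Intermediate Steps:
P(y) = 8 - y² + 2*y (P(y) = 8 - ((y² - 2*y) + 0) = 8 - (y² - 2*y) = 8 + (-y² + 2*y) = 8 - y² + 2*y)
-5*U(P(-2)) = -5*2 = -10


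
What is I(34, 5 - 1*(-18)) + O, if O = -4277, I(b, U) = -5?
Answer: -4282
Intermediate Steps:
I(34, 5 - 1*(-18)) + O = -5 - 4277 = -4282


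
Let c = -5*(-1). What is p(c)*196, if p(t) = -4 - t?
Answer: -1764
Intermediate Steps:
c = 5
p(c)*196 = (-4 - 1*5)*196 = (-4 - 5)*196 = -9*196 = -1764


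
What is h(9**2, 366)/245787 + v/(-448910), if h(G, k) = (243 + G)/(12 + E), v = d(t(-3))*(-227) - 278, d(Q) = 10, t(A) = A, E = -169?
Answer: 2337576226/412447381445 ≈ 0.0056676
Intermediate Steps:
v = -2548 (v = 10*(-227) - 278 = -2270 - 278 = -2548)
h(G, k) = -243/157 - G/157 (h(G, k) = (243 + G)/(12 - 169) = (243 + G)/(-157) = (243 + G)*(-1/157) = -243/157 - G/157)
h(9**2, 366)/245787 + v/(-448910) = (-243/157 - 1/157*9**2)/245787 - 2548/(-448910) = (-243/157 - 1/157*81)*(1/245787) - 2548*(-1/448910) = (-243/157 - 81/157)*(1/245787) + 182/32065 = -324/157*1/245787 + 182/32065 = -108/12862853 + 182/32065 = 2337576226/412447381445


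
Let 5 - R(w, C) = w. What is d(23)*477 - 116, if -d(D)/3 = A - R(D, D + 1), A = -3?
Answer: -21581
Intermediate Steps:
R(w, C) = 5 - w
d(D) = 24 - 3*D (d(D) = -3*(-3 - (5 - D)) = -3*(-3 + (-5 + D)) = -3*(-8 + D) = 24 - 3*D)
d(23)*477 - 116 = (24 - 3*23)*477 - 116 = (24 - 69)*477 - 116 = -45*477 - 116 = -21465 - 116 = -21581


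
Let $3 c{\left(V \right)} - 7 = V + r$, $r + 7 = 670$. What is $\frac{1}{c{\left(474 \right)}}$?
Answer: $\frac{3}{1144} \approx 0.0026224$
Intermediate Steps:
$r = 663$ ($r = -7 + 670 = 663$)
$c{\left(V \right)} = \frac{670}{3} + \frac{V}{3}$ ($c{\left(V \right)} = \frac{7}{3} + \frac{V + 663}{3} = \frac{7}{3} + \frac{663 + V}{3} = \frac{7}{3} + \left(221 + \frac{V}{3}\right) = \frac{670}{3} + \frac{V}{3}$)
$\frac{1}{c{\left(474 \right)}} = \frac{1}{\frac{670}{3} + \frac{1}{3} \cdot 474} = \frac{1}{\frac{670}{3} + 158} = \frac{1}{\frac{1144}{3}} = \frac{3}{1144}$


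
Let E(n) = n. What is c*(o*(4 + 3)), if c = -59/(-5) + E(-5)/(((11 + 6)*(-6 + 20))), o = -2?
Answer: -14017/85 ≈ -164.91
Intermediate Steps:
c = 14017/1190 (c = -59/(-5) - 5*1/((-6 + 20)*(11 + 6)) = -59*(-1/5) - 5/(17*14) = 59/5 - 5/238 = 14017/1190 ≈ 11.779)
c*(o*(4 + 3)) = 14017*(-2*(4 + 3))/1190 = 14017*(-2*7)/1190 = (14017/1190)*(-14) = -14017/85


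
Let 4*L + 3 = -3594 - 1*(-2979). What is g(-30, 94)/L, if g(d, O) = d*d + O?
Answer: -1988/309 ≈ -6.4337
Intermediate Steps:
g(d, O) = O + d² (g(d, O) = d² + O = O + d²)
L = -309/2 (L = -¾ + (-3594 - 1*(-2979))/4 = -¾ + (-3594 + 2979)/4 = -¾ + (¼)*(-615) = -¾ - 615/4 = -309/2 ≈ -154.50)
g(-30, 94)/L = (94 + (-30)²)/(-309/2) = (94 + 900)*(-2/309) = 994*(-2/309) = -1988/309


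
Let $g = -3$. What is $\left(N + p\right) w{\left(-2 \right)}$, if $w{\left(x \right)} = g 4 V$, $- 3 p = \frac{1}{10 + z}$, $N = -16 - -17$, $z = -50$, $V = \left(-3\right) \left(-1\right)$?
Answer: $- \frac{363}{10} \approx -36.3$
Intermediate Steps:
$V = 3$
$N = 1$ ($N = -16 + 17 = 1$)
$p = \frac{1}{120}$ ($p = - \frac{1}{3 \left(10 - 50\right)} = - \frac{1}{3 \left(-40\right)} = \left(- \frac{1}{3}\right) \left(- \frac{1}{40}\right) = \frac{1}{120} \approx 0.0083333$)
$w{\left(x \right)} = -36$ ($w{\left(x \right)} = \left(-3\right) 4 \cdot 3 = \left(-12\right) 3 = -36$)
$\left(N + p\right) w{\left(-2 \right)} = \left(1 + \frac{1}{120}\right) \left(-36\right) = \frac{121}{120} \left(-36\right) = - \frac{363}{10}$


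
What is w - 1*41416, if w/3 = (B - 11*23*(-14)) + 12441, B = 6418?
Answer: 25787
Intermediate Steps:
w = 67203 (w = 3*((6418 - 11*23*(-14)) + 12441) = 3*((6418 - 253*(-14)) + 12441) = 3*((6418 + 3542) + 12441) = 3*(9960 + 12441) = 3*22401 = 67203)
w - 1*41416 = 67203 - 1*41416 = 67203 - 41416 = 25787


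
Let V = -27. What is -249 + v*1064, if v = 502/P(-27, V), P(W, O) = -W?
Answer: 527405/27 ≈ 19534.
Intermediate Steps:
v = 502/27 (v = 502/((-1*(-27))) = 502/27 ≈ 18.593)
-249 + v*1064 = -249 + (502/27)*1064 = -249 + 534128/27 = 527405/27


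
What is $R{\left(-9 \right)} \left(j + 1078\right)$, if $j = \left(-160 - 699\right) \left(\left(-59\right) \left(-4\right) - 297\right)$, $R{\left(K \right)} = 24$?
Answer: $1283448$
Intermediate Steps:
$j = 52399$ ($j = - 859 \left(236 - 297\right) = \left(-859\right) \left(-61\right) = 52399$)
$R{\left(-9 \right)} \left(j + 1078\right) = 24 \left(52399 + 1078\right) = 24 \cdot 53477 = 1283448$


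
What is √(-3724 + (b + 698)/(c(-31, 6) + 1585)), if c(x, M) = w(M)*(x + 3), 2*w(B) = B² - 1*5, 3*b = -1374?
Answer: 2*I*√1233320671/1151 ≈ 61.023*I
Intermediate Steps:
b = -458 (b = (⅓)*(-1374) = -458)
w(B) = -5/2 + B²/2 (w(B) = (B² - 1*5)/2 = (B² - 5)/2 = (-5 + B²)/2 = -5/2 + B²/2)
c(x, M) = (3 + x)*(-5/2 + M²/2) (c(x, M) = (-5/2 + M²/2)*(x + 3) = (-5/2 + M²/2)*(3 + x) = (3 + x)*(-5/2 + M²/2))
√(-3724 + (b + 698)/(c(-31, 6) + 1585)) = √(-3724 + (-458 + 698)/((-5 + 6²)*(3 - 31)/2 + 1585)) = √(-3724 + 240/((½)*(-5 + 36)*(-28) + 1585)) = √(-3724 + 240/((½)*31*(-28) + 1585)) = √(-3724 + 240/(-434 + 1585)) = √(-3724 + 240/1151) = √(-4286084/1151) = 2*I*√1233320671/1151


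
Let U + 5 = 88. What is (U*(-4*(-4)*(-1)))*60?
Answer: -79680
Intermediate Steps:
U = 83 (U = -5 + 88 = 83)
(U*(-4*(-4)*(-1)))*60 = (83*(-4*(-4)*(-1)))*60 = (83*(16*(-1)))*60 = (83*(-16))*60 = -1328*60 = -79680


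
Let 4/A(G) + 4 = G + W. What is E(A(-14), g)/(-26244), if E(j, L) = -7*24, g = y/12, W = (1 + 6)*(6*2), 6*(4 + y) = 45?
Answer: 14/2187 ≈ 0.0064015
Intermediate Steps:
y = 7/2 (y = -4 + (⅙)*45 = -4 + 15/2 = 7/2 ≈ 3.5000)
W = 84 (W = 7*12 = 84)
g = 7/24 (g = (7/2)/12 = (7/2)*(1/12) = 7/24 ≈ 0.29167)
A(G) = 4/(80 + G) (A(G) = 4/(-4 + (G + 84)) = 4/(-4 + (84 + G)) = 4/(80 + G))
E(j, L) = -168
E(A(-14), g)/(-26244) = -168/(-26244) = -168*(-1/26244) = 14/2187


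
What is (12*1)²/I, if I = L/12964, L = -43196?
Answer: -466704/10799 ≈ -43.217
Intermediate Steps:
I = -10799/3241 (I = -43196/12964 = -43196*1/12964 = -10799/3241 ≈ -3.3320)
(12*1)²/I = (12*1)²/(-10799/3241) = 12²*(-3241/10799) = 144*(-3241/10799) = -466704/10799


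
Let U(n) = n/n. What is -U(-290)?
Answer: -1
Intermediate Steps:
U(n) = 1
-U(-290) = -1*1 = -1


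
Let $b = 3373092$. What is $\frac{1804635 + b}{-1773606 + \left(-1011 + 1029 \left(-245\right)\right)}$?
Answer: $- \frac{1725909}{675574} \approx -2.5547$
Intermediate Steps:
$\frac{1804635 + b}{-1773606 + \left(-1011 + 1029 \left(-245\right)\right)} = \frac{1804635 + 3373092}{-1773606 + \left(-1011 + 1029 \left(-245\right)\right)} = \frac{5177727}{-1773606 - 253116} = \frac{5177727}{-2026722} = 5177727 \left(- \frac{1}{2026722}\right) = - \frac{1725909}{675574}$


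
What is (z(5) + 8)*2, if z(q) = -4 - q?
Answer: -2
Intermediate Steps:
(z(5) + 8)*2 = ((-4 - 1*5) + 8)*2 = ((-4 - 5) + 8)*2 = (-9 + 8)*2 = -1*2 = -2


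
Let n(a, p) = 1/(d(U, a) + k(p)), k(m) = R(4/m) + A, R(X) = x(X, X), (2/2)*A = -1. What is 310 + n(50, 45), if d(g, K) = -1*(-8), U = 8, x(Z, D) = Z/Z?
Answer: 2481/8 ≈ 310.13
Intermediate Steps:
A = -1
x(Z, D) = 1
d(g, K) = 8
R(X) = 1
k(m) = 0 (k(m) = 1 - 1 = 0)
n(a, p) = ⅛ (n(a, p) = 1/(8 + 0) = 1/8 = ⅛)
310 + n(50, 45) = 310 + ⅛ = 2481/8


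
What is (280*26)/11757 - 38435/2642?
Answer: -432646535/31061994 ≈ -13.928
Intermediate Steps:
(280*26)/11757 - 38435/2642 = 7280*(1/11757) - 38435*1/2642 = 7280/11757 - 38435/2642 = -432646535/31061994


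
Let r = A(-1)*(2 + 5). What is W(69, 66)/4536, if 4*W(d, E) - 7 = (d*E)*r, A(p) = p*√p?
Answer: 1/2592 - 253*I/144 ≈ 0.0003858 - 1.7569*I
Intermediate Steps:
A(p) = p^(3/2)
r = -7*I (r = (-1)^(3/2)*(2 + 5) = -I*7 = -7*I ≈ -7.0*I)
W(d, E) = 7/4 - 7*I*E*d/4 (W(d, E) = 7/4 + ((d*E)*(-7*I))/4 = 7/4 + ((E*d)*(-7*I))/4 = 7/4 + (-7*I*E*d)/4 = 7/4 - 7*I*E*d/4)
W(69, 66)/4536 = (7/4 - 7/4*I*66*69)/4536 = (7/4 - 15939*I/2)*(1/4536) = 1/2592 - 253*I/144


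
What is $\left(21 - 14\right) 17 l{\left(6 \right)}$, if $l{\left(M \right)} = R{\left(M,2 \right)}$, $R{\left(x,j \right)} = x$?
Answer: $714$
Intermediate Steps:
$l{\left(M \right)} = M$
$\left(21 - 14\right) 17 l{\left(6 \right)} = \left(21 - 14\right) 17 \cdot 6 = 7 \cdot 17 \cdot 6 = 119 \cdot 6 = 714$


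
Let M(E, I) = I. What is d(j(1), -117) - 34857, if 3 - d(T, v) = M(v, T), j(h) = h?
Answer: -34855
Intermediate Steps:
d(T, v) = 3 - T
d(j(1), -117) - 34857 = (3 - 1*1) - 34857 = (3 - 1) - 34857 = 2 - 34857 = -34855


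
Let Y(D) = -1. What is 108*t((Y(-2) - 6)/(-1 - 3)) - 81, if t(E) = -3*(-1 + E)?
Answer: -324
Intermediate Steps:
t(E) = 3 - 3*E
108*t((Y(-2) - 6)/(-1 - 3)) - 81 = 108*(3 - 3*(-1 - 6)/(-1 - 3)) - 81 = 108*(3 - (-21)/(-4)) - 81 = 108*(3 - (-21)*(-1)/4) - 81 = 108*(3 - 3*7/4) - 81 = 108*(3 - 21/4) - 81 = 108*(-9/4) - 81 = -243 - 81 = -324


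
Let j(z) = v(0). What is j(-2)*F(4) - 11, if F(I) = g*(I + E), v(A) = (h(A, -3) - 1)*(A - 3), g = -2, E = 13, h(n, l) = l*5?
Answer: -1643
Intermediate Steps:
h(n, l) = 5*l
v(A) = 48 - 16*A (v(A) = (5*(-3) - 1)*(A - 3) = (-15 - 1)*(-3 + A) = -16*(-3 + A) = 48 - 16*A)
j(z) = 48 (j(z) = 48 - 16*0 = 48 + 0 = 48)
F(I) = -26 - 2*I (F(I) = -2*(I + 13) = -2*(13 + I) = -26 - 2*I)
j(-2)*F(4) - 11 = 48*(-26 - 2*4) - 11 = 48*(-26 - 8) - 11 = 48*(-34) - 11 = -1632 - 11 = -1643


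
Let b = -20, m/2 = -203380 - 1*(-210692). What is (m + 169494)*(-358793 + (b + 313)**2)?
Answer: -50253903392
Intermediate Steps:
m = 14624 (m = 2*(-203380 - 1*(-210692)) = 2*(-203380 + 210692) = 2*7312 = 14624)
(m + 169494)*(-358793 + (b + 313)**2) = (14624 + 169494)*(-358793 + (-20 + 313)**2) = 184118*(-358793 + 293**2) = 184118*(-358793 + 85849) = 184118*(-272944) = -50253903392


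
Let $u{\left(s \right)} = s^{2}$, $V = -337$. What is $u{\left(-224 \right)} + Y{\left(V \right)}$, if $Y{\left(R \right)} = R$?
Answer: $49839$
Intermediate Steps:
$u{\left(-224 \right)} + Y{\left(V \right)} = \left(-224\right)^{2} - 337 = 50176 - 337 = 49839$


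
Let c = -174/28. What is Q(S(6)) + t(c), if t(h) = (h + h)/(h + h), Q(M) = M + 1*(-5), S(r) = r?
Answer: 2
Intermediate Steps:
c = -87/14 (c = -174*1/28 = -87/14 ≈ -6.2143)
Q(M) = -5 + M (Q(M) = M - 5 = -5 + M)
t(h) = 1 (t(h) = (2*h)/((2*h)) = (2*h)*(1/(2*h)) = 1)
Q(S(6)) + t(c) = (-5 + 6) + 1 = 1 + 1 = 2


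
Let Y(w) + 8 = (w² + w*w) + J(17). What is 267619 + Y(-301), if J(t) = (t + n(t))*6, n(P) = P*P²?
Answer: 478393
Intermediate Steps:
n(P) = P³
J(t) = 6*t + 6*t³ (J(t) = (t + t³)*6 = 6*t + 6*t³)
Y(w) = 29572 + 2*w² (Y(w) = -8 + ((w² + w*w) + 6*17*(1 + 17²)) = -8 + ((w² + w²) + 6*17*(1 + 289)) = -8 + (2*w² + 6*17*290) = -8 + (2*w² + 29580) = -8 + (29580 + 2*w²) = 29572 + 2*w²)
267619 + Y(-301) = 267619 + (29572 + 2*(-301)²) = 267619 + (29572 + 2*90601) = 267619 + (29572 + 181202) = 267619 + 210774 = 478393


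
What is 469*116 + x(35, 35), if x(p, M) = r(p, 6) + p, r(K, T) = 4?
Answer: 54443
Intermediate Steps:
x(p, M) = 4 + p
469*116 + x(35, 35) = 469*116 + (4 + 35) = 54404 + 39 = 54443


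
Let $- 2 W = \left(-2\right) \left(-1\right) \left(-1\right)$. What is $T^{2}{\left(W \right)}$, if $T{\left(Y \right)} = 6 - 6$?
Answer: $0$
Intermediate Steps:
$W = 1$ ($W = - \frac{\left(-2\right) \left(-1\right) \left(-1\right)}{2} = - \frac{2 \left(-1\right)}{2} = \left(- \frac{1}{2}\right) \left(-2\right) = 1$)
$T{\left(Y \right)} = 0$ ($T{\left(Y \right)} = 6 - 6 = 0$)
$T^{2}{\left(W \right)} = 0^{2} = 0$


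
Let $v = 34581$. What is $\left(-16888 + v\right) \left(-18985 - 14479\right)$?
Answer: $-592078552$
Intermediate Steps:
$\left(-16888 + v\right) \left(-18985 - 14479\right) = \left(-16888 + 34581\right) \left(-18985 - 14479\right) = 17693 \left(-33464\right) = -592078552$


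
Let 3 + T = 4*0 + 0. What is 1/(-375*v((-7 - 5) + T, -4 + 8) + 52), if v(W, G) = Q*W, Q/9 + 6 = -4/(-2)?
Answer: -1/202448 ≈ -4.9395e-6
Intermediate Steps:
Q = -36 (Q = -54 + 9*(-4/(-2)) = -54 + 9*(-4*(-½)) = -54 + 9*2 = -54 + 18 = -36)
T = -3 (T = -3 + (4*0 + 0) = -3 + (0 + 0) = -3 + 0 = -3)
v(W, G) = -36*W
1/(-375*v((-7 - 5) + T, -4 + 8) + 52) = 1/(-(-13500)*((-7 - 5) - 3) + 52) = 1/(-(-13500)*(-12 - 3) + 52) = 1/(-(-13500)*(-15) + 52) = 1/(-375*540 + 52) = 1/(-202500 + 52) = 1/(-202448) = -1/202448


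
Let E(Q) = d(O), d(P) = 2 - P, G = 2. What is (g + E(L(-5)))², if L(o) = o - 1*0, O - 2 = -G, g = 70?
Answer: 5184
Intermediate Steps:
O = 0 (O = 2 - 1*2 = 2 - 2 = 0)
L(o) = o (L(o) = o + 0 = o)
E(Q) = 2 (E(Q) = 2 - 1*0 = 2 + 0 = 2)
(g + E(L(-5)))² = (70 + 2)² = 72² = 5184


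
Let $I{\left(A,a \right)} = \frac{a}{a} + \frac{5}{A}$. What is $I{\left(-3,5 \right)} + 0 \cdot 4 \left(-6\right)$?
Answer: $- \frac{2}{3} \approx -0.66667$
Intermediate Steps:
$I{\left(A,a \right)} = 1 + \frac{5}{A}$
$I{\left(-3,5 \right)} + 0 \cdot 4 \left(-6\right) = \frac{5 - 3}{-3} + 0 \cdot 4 \left(-6\right) = \left(- \frac{1}{3}\right) 2 + 0 \left(-6\right) = - \frac{2}{3} + 0 = - \frac{2}{3}$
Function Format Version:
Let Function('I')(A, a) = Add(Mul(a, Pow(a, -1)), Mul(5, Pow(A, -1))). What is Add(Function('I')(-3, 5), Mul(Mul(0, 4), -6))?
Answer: Rational(-2, 3) ≈ -0.66667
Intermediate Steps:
Function('I')(A, a) = Add(1, Mul(5, Pow(A, -1)))
Add(Function('I')(-3, 5), Mul(Mul(0, 4), -6)) = Add(Mul(Pow(-3, -1), Add(5, -3)), Mul(Mul(0, 4), -6)) = Add(Mul(Rational(-1, 3), 2), Mul(0, -6)) = Add(Rational(-2, 3), 0) = Rational(-2, 3)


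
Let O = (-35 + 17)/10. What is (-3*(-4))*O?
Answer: -108/5 ≈ -21.600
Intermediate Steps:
O = -9/5 (O = -18*⅒ = -9/5 ≈ -1.8000)
(-3*(-4))*O = -3*(-4)*(-9/5) = 12*(-9/5) = -108/5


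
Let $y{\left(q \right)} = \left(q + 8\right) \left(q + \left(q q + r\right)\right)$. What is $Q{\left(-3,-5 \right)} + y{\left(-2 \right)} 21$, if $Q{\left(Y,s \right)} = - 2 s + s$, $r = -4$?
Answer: $-247$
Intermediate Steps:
$Q{\left(Y,s \right)} = - s$
$y{\left(q \right)} = \left(8 + q\right) \left(-4 + q + q^{2}\right)$ ($y{\left(q \right)} = \left(q + 8\right) \left(q + \left(q q - 4\right)\right) = \left(8 + q\right) \left(q + \left(q^{2} - 4\right)\right) = \left(8 + q\right) \left(q + \left(-4 + q^{2}\right)\right) = \left(8 + q\right) \left(-4 + q + q^{2}\right)$)
$Q{\left(-3,-5 \right)} + y{\left(-2 \right)} 21 = \left(-1\right) \left(-5\right) + \left(-32 + \left(-2\right)^{3} + 4 \left(-2\right) + 9 \left(-2\right)^{2}\right) 21 = 5 + \left(-32 - 8 - 8 + 9 \cdot 4\right) 21 = 5 + \left(-32 - 8 - 8 + 36\right) 21 = 5 - 252 = -247$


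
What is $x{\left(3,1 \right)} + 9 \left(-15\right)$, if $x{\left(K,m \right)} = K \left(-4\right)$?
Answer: $-147$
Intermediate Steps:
$x{\left(K,m \right)} = - 4 K$
$x{\left(3,1 \right)} + 9 \left(-15\right) = \left(-4\right) 3 + 9 \left(-15\right) = -12 - 135 = -147$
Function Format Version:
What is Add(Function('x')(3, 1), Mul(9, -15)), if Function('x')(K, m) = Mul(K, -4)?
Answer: -147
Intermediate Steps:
Function('x')(K, m) = Mul(-4, K)
Add(Function('x')(3, 1), Mul(9, -15)) = Add(Mul(-4, 3), Mul(9, -15)) = Add(-12, -135) = -147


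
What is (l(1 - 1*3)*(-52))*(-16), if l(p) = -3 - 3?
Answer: -4992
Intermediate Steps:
l(p) = -6
(l(1 - 1*3)*(-52))*(-16) = -6*(-52)*(-16) = 312*(-16) = -4992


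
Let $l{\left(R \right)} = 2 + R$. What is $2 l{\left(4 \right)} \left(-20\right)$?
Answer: $-240$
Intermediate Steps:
$2 l{\left(4 \right)} \left(-20\right) = 2 \left(2 + 4\right) \left(-20\right) = 2 \cdot 6 \left(-20\right) = 12 \left(-20\right) = -240$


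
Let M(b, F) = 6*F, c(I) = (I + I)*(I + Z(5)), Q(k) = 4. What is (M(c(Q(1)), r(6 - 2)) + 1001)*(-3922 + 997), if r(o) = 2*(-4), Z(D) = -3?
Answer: -2787525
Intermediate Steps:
r(o) = -8
c(I) = 2*I*(-3 + I) (c(I) = (I + I)*(I - 3) = (2*I)*(-3 + I) = 2*I*(-3 + I))
(M(c(Q(1)), r(6 - 2)) + 1001)*(-3922 + 997) = (6*(-8) + 1001)*(-3922 + 997) = (-48 + 1001)*(-2925) = 953*(-2925) = -2787525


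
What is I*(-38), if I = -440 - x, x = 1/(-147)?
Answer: 2457802/147 ≈ 16720.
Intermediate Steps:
x = -1/147 ≈ -0.0068027
I = -64679/147 (I = -440 - 1*(-1/147) = -440 + 1/147 = -64679/147 ≈ -439.99)
I*(-38) = -64679/147*(-38) = 2457802/147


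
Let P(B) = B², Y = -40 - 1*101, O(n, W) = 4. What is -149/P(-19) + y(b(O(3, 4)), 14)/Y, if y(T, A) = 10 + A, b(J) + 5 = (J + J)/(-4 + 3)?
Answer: -9891/16967 ≈ -0.58296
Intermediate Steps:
b(J) = -5 - 2*J (b(J) = -5 + (J + J)/(-4 + 3) = -5 + (2*J)/(-1) = -5 + (2*J)*(-1) = -5 - 2*J)
Y = -141 (Y = -40 - 101 = -141)
-149/P(-19) + y(b(O(3, 4)), 14)/Y = -149/((-19)²) + (10 + 14)/(-141) = -149/361 + 24*(-1/141) = -149*1/361 - 8/47 = -149/361 - 8/47 = -9891/16967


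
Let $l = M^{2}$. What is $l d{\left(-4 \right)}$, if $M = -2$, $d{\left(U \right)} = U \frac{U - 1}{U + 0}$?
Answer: $-20$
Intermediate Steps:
$d{\left(U \right)} = -1 + U$ ($d{\left(U \right)} = U \frac{-1 + U}{U} = -1 + U$)
$l = 4$ ($l = \left(-2\right)^{2} = 4$)
$l d{\left(-4 \right)} = 4 \left(-1 - 4\right) = 4 \left(-5\right) = -20$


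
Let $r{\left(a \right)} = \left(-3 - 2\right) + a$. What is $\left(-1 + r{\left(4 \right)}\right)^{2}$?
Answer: $4$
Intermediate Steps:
$r{\left(a \right)} = -5 + a$
$\left(-1 + r{\left(4 \right)}\right)^{2} = \left(-1 + \left(-5 + 4\right)\right)^{2} = \left(-1 - 1\right)^{2} = \left(-2\right)^{2} = 4$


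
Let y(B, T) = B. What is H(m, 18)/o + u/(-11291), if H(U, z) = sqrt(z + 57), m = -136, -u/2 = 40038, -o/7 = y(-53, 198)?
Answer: 80076/11291 + 5*sqrt(3)/371 ≈ 7.1154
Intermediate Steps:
o = 371 (o = -7*(-53) = 371)
u = -80076 (u = -2*40038 = -80076)
H(U, z) = sqrt(57 + z)
H(m, 18)/o + u/(-11291) = sqrt(57 + 18)/371 - 80076/(-11291) = sqrt(75)*(1/371) - 80076*(-1/11291) = (5*sqrt(3))*(1/371) + 80076/11291 = 5*sqrt(3)/371 + 80076/11291 = 80076/11291 + 5*sqrt(3)/371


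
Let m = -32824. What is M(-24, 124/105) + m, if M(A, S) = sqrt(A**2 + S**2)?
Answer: -32824 + 4*sqrt(397861)/105 ≈ -32800.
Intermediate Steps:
M(-24, 124/105) + m = sqrt((-24)**2 + (124/105)**2) - 32824 = sqrt(576 + (124*(1/105))**2) - 32824 = sqrt(576 + (124/105)**2) - 32824 = sqrt(576 + 15376/11025) - 32824 = sqrt(6365776/11025) - 32824 = 4*sqrt(397861)/105 - 32824 = -32824 + 4*sqrt(397861)/105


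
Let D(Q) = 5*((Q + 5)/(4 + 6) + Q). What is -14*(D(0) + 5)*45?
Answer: -4725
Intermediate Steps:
D(Q) = 5/2 + 11*Q/2 (D(Q) = 5*((5 + Q)/10 + Q) = 5*((5 + Q)*(1/10) + Q) = 5*((1/2 + Q/10) + Q) = 5*(1/2 + 11*Q/10) = 5/2 + 11*Q/2)
-14*(D(0) + 5)*45 = -14*((5/2 + (11/2)*0) + 5)*45 = -14*((5/2 + 0) + 5)*45 = -14*(5/2 + 5)*45 = -14*15/2*45 = -105*45 = -4725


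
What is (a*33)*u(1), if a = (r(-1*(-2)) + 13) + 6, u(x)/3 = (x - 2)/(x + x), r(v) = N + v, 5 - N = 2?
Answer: -1188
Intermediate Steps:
N = 3 (N = 5 - 1*2 = 5 - 2 = 3)
r(v) = 3 + v
u(x) = 3*(-2 + x)/(2*x) (u(x) = 3*((x - 2)/(x + x)) = 3*((-2 + x)/((2*x))) = 3*((-2 + x)*(1/(2*x))) = 3*((-2 + x)/(2*x)) = 3*(-2 + x)/(2*x))
a = 24 (a = ((3 - 1*(-2)) + 13) + 6 = ((3 + 2) + 13) + 6 = (5 + 13) + 6 = 18 + 6 = 24)
(a*33)*u(1) = (24*33)*(3/2 - 3/1) = 792*(3/2 - 3*1) = 792*(3/2 - 3) = 792*(-3/2) = -1188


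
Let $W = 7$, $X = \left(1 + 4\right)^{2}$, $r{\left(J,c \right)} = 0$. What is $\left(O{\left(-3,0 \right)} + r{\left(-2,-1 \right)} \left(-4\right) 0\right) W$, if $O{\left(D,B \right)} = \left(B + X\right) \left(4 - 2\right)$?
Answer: $350$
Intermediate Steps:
$X = 25$ ($X = 5^{2} = 25$)
$O{\left(D,B \right)} = 50 + 2 B$ ($O{\left(D,B \right)} = \left(B + 25\right) \left(4 - 2\right) = \left(25 + B\right) 2 = 50 + 2 B$)
$\left(O{\left(-3,0 \right)} + r{\left(-2,-1 \right)} \left(-4\right) 0\right) W = \left(\left(50 + 2 \cdot 0\right) + 0 \left(-4\right) 0\right) 7 = \left(\left(50 + 0\right) + 0 \cdot 0\right) 7 = \left(50 + 0\right) 7 = 50 \cdot 7 = 350$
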